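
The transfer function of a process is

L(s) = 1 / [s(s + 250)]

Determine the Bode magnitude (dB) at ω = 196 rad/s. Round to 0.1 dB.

-95.9 dB

At s = jω = j196:
pole (s+250): 250 + j196 → |·| = √(250²+196²) = √100916 ≈ 317.67, ∠ = arctan(196/250) ≈ 38.10°
pole at origin: |s| = 196, ∠ = 90.00° (in denominator)
|L| = 1 / 62263 ≈ 1.6061e-05
Gain = 20 log₁₀(1.6061e-05) ≈ -95.88 dB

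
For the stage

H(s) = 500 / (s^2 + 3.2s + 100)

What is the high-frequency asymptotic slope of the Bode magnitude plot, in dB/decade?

Each pole contributes −20 dB/decade at high frequency; each zero contributes +20 dB/decade.
Net: 0 zero(s) − 2 pole(s) → -40 dB/decade.

-40 dB/decade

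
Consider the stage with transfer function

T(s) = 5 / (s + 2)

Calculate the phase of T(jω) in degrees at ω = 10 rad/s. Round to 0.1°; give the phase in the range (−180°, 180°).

-78.7°

At s = jω = j10:
pole (s+2): 2 + j10 → |·| = √(2²+10²) = √104 ≈ 10.198, ∠ = arctan(10/2) ≈ 78.69°
∠T = 0.00° − 78.69° = -78.69°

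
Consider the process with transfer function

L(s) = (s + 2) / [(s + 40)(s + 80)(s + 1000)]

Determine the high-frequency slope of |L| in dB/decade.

-40 dB/decade

Each pole contributes −20 dB/decade at high frequency; each zero contributes +20 dB/decade.
Net: 1 zero(s) − 3 pole(s) → -40 dB/decade.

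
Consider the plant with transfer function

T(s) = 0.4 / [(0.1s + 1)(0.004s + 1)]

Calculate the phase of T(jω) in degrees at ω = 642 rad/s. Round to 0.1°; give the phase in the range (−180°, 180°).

At ω = 642 rad/s:
pole (1 + j642·0.1) = 1 + j64.2 → |·| ≈ 64.208, ∠ ≈ 89.11°
pole (1 + j642·0.004) = 1 + j2.568 → |·| ≈ 2.7558, ∠ ≈ 68.72°
∠T = (0°) − (89.11° + 68.72°) = -157.83°

-157.8°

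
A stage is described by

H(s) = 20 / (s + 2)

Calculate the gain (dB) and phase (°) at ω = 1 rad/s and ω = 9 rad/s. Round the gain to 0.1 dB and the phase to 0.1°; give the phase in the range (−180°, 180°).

Substitute s = j1:
Numerator: 20 = 20 + j0
Denominator: (j1) + 2 = 2 + j1
|N| = √(20² + 0²) ≈ 20, ∠N ≈ 0.00°
|D| = √(2² + 1²) ≈ 2.2361, ∠D ≈ 26.57°
|H| = 20 / 2.2361 ≈ 8.9441
Gain = 20 log₁₀(8.9441) ≈ 19.03 dB
∠H = 0.00° − 26.57° = -26.57°

Substitute s = j9:
Numerator: 20 = 20 + j0
Denominator: (j9) + 2 = 2 + j9
|N| = √(20² + 0²) ≈ 20, ∠N ≈ 0.00°
|D| = √(2² + 9²) ≈ 9.2195, ∠D ≈ 77.47°
|H| = 20 / 9.2195 ≈ 2.1693
Gain = 20 log₁₀(2.1693) ≈ 6.73 dB
∠H = 0.00° − 77.47° = -77.47°

ω = 1: 19.0 dB, -26.6°; ω = 9: 6.7 dB, -77.5°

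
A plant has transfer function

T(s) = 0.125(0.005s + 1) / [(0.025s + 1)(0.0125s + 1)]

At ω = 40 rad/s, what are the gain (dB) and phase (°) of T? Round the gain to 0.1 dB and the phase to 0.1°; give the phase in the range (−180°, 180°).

-21.9 dB, -60.3°

At ω = 40 rad/s:
zero (1 + j40·0.005) = 1 + j0.2 → |·| ≈ 1.0198, ∠ ≈ 11.31°
pole (1 + j40·0.025) = 1 + j1 → |·| ≈ 1.4142, ∠ ≈ 45.00°
pole (1 + j40·0.0125) = 1 + j0.5 → |·| ≈ 1.118, ∠ ≈ 26.57°
|T| = 0.125 · 1.0198 / (1.4142 · 1.118) ≈ 0.080625
Gain = 20 log₁₀(0.080625) ≈ -21.87 dB
∠T = (11.31°) − (45.00° + 26.57°) = -60.26°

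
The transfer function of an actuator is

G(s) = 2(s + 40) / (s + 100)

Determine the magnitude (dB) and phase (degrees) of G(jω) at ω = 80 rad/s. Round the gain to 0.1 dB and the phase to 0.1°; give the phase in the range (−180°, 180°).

2.9 dB, 24.8°

At s = jω = j80:
zero (s+40): 40 + j80 → |·| = √(40²+80²) = √8000 ≈ 89.443, ∠ = arctan(80/40) ≈ 63.43°
pole (s+100): 100 + j80 → |·| = √(100²+80²) = √16400 ≈ 128.06, ∠ = arctan(80/100) ≈ 38.66°
|G| = 2 · 89.443 / 128.06 ≈ 1.3969
Gain = 20 log₁₀(1.3969) ≈ 2.90 dB
∠G = 63.43° − 38.66° = 24.77°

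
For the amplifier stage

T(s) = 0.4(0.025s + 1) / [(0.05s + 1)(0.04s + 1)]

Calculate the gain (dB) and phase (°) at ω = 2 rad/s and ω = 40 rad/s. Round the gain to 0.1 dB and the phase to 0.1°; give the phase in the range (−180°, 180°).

ω = 2: -8.0 dB, -7.4°; ω = 40: -17.5 dB, -76.4°

At ω = 2 rad/s:
zero (1 + j2·0.025) = 1 + j0.05 → |·| ≈ 1.0012, ∠ ≈ 2.86°
pole (1 + j2·0.05) = 1 + j0.1 → |·| ≈ 1.005, ∠ ≈ 5.71°
pole (1 + j2·0.04) = 1 + j0.08 → |·| ≈ 1.0032, ∠ ≈ 4.57°
|T| = 0.4 · 1.0012 / (1.005 · 1.0032) ≈ 0.39722
Gain = 20 log₁₀(0.39722) ≈ -8.02 dB
∠T = (2.86°) − (5.71° + 4.57°) = -7.42°

At ω = 40 rad/s:
zero (1 + j40·0.025) = 1 + j1 → |·| ≈ 1.4142, ∠ ≈ 45.00°
pole (1 + j40·0.05) = 1 + j2 → |·| ≈ 2.2361, ∠ ≈ 63.43°
pole (1 + j40·0.04) = 1 + j1.6 → |·| ≈ 1.8868, ∠ ≈ 57.99°
|T| = 0.4 · 1.4142 / (2.2361 · 1.8868) ≈ 0.13408
Gain = 20 log₁₀(0.13408) ≈ -17.45 dB
∠T = (45.00°) − (63.43° + 57.99°) = -76.42°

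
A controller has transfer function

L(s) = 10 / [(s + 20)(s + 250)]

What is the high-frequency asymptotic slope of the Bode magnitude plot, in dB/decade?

Each pole contributes −20 dB/decade at high frequency; each zero contributes +20 dB/decade.
Net: 0 zero(s) − 2 pole(s) → -40 dB/decade.

-40 dB/decade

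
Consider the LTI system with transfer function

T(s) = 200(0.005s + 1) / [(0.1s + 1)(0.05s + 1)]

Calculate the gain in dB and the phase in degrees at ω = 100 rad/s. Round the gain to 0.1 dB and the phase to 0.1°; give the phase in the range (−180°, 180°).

12.8 dB, -136.4°

At ω = 100 rad/s:
zero (1 + j100·0.005) = 1 + j0.5 → |·| ≈ 1.118, ∠ ≈ 26.57°
pole (1 + j100·0.1) = 1 + j10 → |·| ≈ 10.05, ∠ ≈ 84.29°
pole (1 + j100·0.05) = 1 + j5 → |·| ≈ 5.099, ∠ ≈ 78.69°
|T| = 200 · 1.118 / (10.05 · 5.099) ≈ 4.3634
Gain = 20 log₁₀(4.3634) ≈ 12.80 dB
∠T = (26.57°) − (84.29° + 78.69°) = -136.41°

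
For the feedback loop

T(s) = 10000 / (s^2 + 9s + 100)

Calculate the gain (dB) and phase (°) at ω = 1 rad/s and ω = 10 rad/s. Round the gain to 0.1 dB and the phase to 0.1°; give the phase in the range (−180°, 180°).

ω = 1: 40.1 dB, -5.2°; ω = 10: 40.9 dB, -90.0°

At s = jω = j1:
quadratic: (j1)² + 9·j1 + 100 = 99 + j9 → |·| ≈ 99.408, ∠ ≈ 5.19°
|T| = 10000 / 99.408 ≈ 100.6
Gain = 20 log₁₀(100.6) ≈ 40.05 dB
∠T = 0.00° − 5.19° = -5.19°

At s = jω = j10:
quadratic: (j10)² + 9·j10 + 100 = 0 + j90 → |·| ≈ 90, ∠ ≈ 90.00°
|T| = 10000 / 90 ≈ 111.11
Gain = 20 log₁₀(111.11) ≈ 40.92 dB
∠T = 0.00° − 90.00° = -90.00°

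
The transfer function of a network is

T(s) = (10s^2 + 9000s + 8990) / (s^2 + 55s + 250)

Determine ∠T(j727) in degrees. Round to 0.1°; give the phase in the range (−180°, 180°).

Substitute s = j727:
Numerator: 10(j727)^2 + 9000(j727) + 8990 = -5276300 + j6543000
Denominator: (j727)^2 + 55(j727) + 250 = -528279 + j39985
|N| = √(5276300² + 6543000²) ≈ 8.4054e+06, ∠N ≈ 128.88°
|D| = √(528279² + 39985²) ≈ 5.2979e+05, ∠D ≈ 175.67°
∠T = 128.88° − 175.67° = -46.79°

-46.8°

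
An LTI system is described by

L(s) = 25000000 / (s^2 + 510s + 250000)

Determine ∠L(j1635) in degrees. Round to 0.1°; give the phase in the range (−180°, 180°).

-161.0°

At s = jω = j1635:
quadratic: (j1635)² + 510·j1635 + 250000 = -2423225 + j833850 → |·| ≈ 2.5627e+06, ∠ ≈ 161.01°
∠L = 0.00° − 161.01° = -161.01°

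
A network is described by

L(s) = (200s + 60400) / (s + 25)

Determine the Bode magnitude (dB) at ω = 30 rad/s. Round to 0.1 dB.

63.8 dB

Substitute s = j30:
Numerator: 200(j30) + 60400 = 60400 + j6000
Denominator: (j30) + 25 = 25 + j30
|N| = √(60400² + 6000²) ≈ 60697, ∠N ≈ 5.67°
|D| = √(25² + 30²) ≈ 39.051, ∠D ≈ 50.19°
|L| = 60697 / 39.051 ≈ 1554.3
Gain = 20 log₁₀(1554.3) ≈ 63.83 dB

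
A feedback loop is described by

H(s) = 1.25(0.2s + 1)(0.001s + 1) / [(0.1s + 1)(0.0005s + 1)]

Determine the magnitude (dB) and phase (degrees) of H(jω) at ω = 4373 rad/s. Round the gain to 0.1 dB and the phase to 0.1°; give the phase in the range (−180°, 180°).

13.4 dB, 11.8°

At ω = 4373 rad/s:
zero (1 + j4373·0.2) = 1 + j874.6 → |·| ≈ 874.6, ∠ ≈ 89.93°
zero (1 + j4373·0.001) = 1 + j4.373 → |·| ≈ 4.4859, ∠ ≈ 77.12°
pole (1 + j4373·0.1) = 1 + j437.3 → |·| ≈ 437.3, ∠ ≈ 89.87°
pole (1 + j4373·0.0005) = 1 + j2.1865 → |·| ≈ 2.4043, ∠ ≈ 65.42°
|H| = 1.25 · 874.6 · 4.4859 / (437.3 · 2.4043) ≈ 4.6645
Gain = 20 log₁₀(4.6645) ≈ 13.38 dB
∠H = (89.93° + 77.12°) − (89.87° + 65.42°) = 11.76°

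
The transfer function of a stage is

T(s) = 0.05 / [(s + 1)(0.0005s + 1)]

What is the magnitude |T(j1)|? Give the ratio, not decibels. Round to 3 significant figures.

At ω = 1 rad/s:
pole (1 + j1·1) = 1 + j1 → |·| ≈ 1.4142, ∠ ≈ 45.00°
pole (1 + j1·0.0005) = 1 + j0.0005 → |·| ≈ 1, ∠ ≈ 0.03°
|T| = 0.05 · 1 / (1.4142 · 1) ≈ 0.035356

0.0354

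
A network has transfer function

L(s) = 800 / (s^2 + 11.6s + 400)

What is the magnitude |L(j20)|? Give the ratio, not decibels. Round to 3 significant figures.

3.45

At s = jω = j20:
quadratic: (j20)² + 11.6·j20 + 400 = 0 + j232 → |·| ≈ 232, ∠ ≈ 90.00°
|L| = 800 / 232 ≈ 3.4483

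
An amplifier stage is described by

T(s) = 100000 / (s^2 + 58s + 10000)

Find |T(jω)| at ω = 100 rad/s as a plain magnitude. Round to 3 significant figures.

At s = jω = j100:
quadratic: (j100)² + 58·j100 + 10000 = 0 + j5800 → |·| ≈ 5800, ∠ ≈ 90.00°
|T| = 100000 / 5800 ≈ 17.241

17.2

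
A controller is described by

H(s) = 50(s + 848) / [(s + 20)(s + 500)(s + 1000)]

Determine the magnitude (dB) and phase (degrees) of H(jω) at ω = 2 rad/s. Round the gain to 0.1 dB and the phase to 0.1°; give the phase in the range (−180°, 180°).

-47.5 dB, -5.9°

At s = jω = j2:
zero (s+848): 848 + j2 → |·| = √(848²+2²) = √719108 ≈ 848, ∠ = arctan(2/848) ≈ 0.14°
pole (s+20): 20 + j2 → |·| = √(20²+2²) = √404 ≈ 20.1, ∠ = arctan(2/20) ≈ 5.71°
pole (s+500): 500 + j2 → |·| = √(500²+2²) = √250004 ≈ 500, ∠ = arctan(2/500) ≈ 0.23°
pole (s+1000): 1000 + j2 → |·| = √(1000²+2²) = √1000004 ≈ 1000, ∠ = arctan(2/1000) ≈ 0.11°
|H| = 50 · 848 / 1.005e+07 ≈ 0.0042189
Gain = 20 log₁₀(0.0042189) ≈ -47.50 dB
∠H = 0.14° − 6.05° = -5.91°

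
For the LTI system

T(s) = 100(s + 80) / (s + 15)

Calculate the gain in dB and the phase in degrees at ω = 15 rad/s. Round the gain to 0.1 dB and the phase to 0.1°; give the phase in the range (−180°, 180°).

At s = jω = j15:
zero (s+80): 80 + j15 → |·| = √(80²+15²) = √6625 ≈ 81.394, ∠ = arctan(15/80) ≈ 10.62°
pole (s+15): 15 + j15 → |·| = √(15²+15²) = √450 ≈ 21.213, ∠ = arctan(15/15) ≈ 45.00°
|T| = 100 · 81.394 / 21.213 ≈ 383.7
Gain = 20 log₁₀(383.7) ≈ 51.68 dB
∠T = 10.62° − 45.00° = -34.38°

51.7 dB, -34.4°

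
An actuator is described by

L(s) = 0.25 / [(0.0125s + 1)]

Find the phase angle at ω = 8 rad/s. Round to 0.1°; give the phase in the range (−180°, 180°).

-5.7°

At ω = 8 rad/s:
pole (1 + j8·0.0125) = 1 + j0.1 → |·| ≈ 1.005, ∠ ≈ 5.71°
∠L = (0°) − (5.71°) = -5.71°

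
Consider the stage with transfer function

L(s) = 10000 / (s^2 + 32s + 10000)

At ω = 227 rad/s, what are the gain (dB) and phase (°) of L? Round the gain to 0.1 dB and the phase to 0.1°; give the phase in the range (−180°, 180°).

At s = jω = j227:
quadratic: (j227)² + 32·j227 + 10000 = -41529 + j7264 → |·| ≈ 42160, ∠ ≈ 170.08°
|L| = 10000 / 42160 ≈ 0.23719
Gain = 20 log₁₀(0.23719) ≈ -12.50 dB
∠L = 0.00° − 170.08° = -170.08°

-12.5 dB, -170.1°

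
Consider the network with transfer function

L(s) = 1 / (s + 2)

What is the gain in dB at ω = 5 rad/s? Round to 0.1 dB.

At s = jω = j5:
pole (s+2): 2 + j5 → |·| = √(2²+5²) = √29 ≈ 5.3852, ∠ = arctan(5/2) ≈ 68.20°
|L| = 1 / 5.3852 ≈ 0.18569
Gain = 20 log₁₀(0.18569) ≈ -14.62 dB

-14.6 dB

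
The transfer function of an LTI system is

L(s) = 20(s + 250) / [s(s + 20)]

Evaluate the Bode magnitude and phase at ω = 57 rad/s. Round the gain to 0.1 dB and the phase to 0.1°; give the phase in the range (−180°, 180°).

3.5 dB, -147.8°

At s = jω = j57:
zero (s+250): 250 + j57 → |·| = √(250²+57²) = √65749 ≈ 256.42, ∠ = arctan(57/250) ≈ 12.84°
pole (s+20): 20 + j57 → |·| = √(20²+57²) = √3649 ≈ 60.407, ∠ = arctan(57/20) ≈ 70.67°
pole at origin: |s| = 57, ∠ = 90.00° (in denominator)
|L| = 20 · 256.42 / 3443.2 ≈ 1.4894
Gain = 20 log₁₀(1.4894) ≈ 3.46 dB
∠L = 12.84° − 160.67° = -147.83°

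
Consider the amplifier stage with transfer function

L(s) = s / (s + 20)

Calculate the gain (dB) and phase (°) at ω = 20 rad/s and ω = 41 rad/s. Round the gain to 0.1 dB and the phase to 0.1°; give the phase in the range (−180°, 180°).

ω = 20: -3.0 dB, 45.0°; ω = 41: -0.9 dB, 26.0°

At s = jω = j20:
zero at origin: s = j20 → |·| = 20, ∠ = 90.00°
pole (s+20): 20 + j20 → |·| = √(20²+20²) = √800 ≈ 28.284, ∠ = arctan(20/20) ≈ 45.00°
|L| = 1 · 20 / 28.284 ≈ 0.70711
Gain = 20 log₁₀(0.70711) ≈ -3.01 dB
∠L = 90.00° − 45.00° = 45.00°

At s = jω = j41:
zero at origin: s = j41 → |·| = 41, ∠ = 90.00°
pole (s+20): 20 + j41 → |·| = √(20²+41²) = √2081 ≈ 45.618, ∠ = arctan(41/20) ≈ 64.00°
|L| = 1 · 41 / 45.618 ≈ 0.89877
Gain = 20 log₁₀(0.89877) ≈ -0.93 dB
∠L = 90.00° − 64.00° = 26.00°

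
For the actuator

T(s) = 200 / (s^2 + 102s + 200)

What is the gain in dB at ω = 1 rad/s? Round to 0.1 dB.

-1.0 dB

Substitute s = j1:
Numerator: 200 = 200 + j0
Denominator: (j1)^2 + 102(j1) + 200 = 199 + j102
|N| = √(200² + 0²) ≈ 200, ∠N ≈ 0.00°
|D| = √(199² + 102²) ≈ 223.62, ∠D ≈ 27.14°
|T| = 200 / 223.62 ≈ 0.89437
Gain = 20 log₁₀(0.89437) ≈ -0.97 dB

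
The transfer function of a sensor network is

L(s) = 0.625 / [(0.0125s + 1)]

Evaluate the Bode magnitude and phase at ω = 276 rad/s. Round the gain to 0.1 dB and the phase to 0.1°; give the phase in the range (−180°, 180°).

-15.2 dB, -73.8°

At ω = 276 rad/s:
pole (1 + j276·0.0125) = 1 + j3.45 → |·| ≈ 3.592, ∠ ≈ 73.84°
|L| = 0.625 · 1 / (3.592) ≈ 0.174
Gain = 20 log₁₀(0.174) ≈ -15.19 dB
∠L = (0°) − (73.84°) = -73.84°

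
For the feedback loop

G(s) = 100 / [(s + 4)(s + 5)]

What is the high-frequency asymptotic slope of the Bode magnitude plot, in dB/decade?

Each pole contributes −20 dB/decade at high frequency; each zero contributes +20 dB/decade.
Net: 0 zero(s) − 2 pole(s) → -40 dB/decade.

-40 dB/decade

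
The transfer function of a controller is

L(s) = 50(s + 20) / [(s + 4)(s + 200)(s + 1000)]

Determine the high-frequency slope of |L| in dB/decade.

-40 dB/decade

Each pole contributes −20 dB/decade at high frequency; each zero contributes +20 dB/decade.
Net: 1 zero(s) − 3 pole(s) → -40 dB/decade.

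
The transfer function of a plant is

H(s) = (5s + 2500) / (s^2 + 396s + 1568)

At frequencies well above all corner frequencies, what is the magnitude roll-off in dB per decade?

-20 dB/decade

Each pole contributes −20 dB/decade at high frequency; each zero contributes +20 dB/decade.
Net: 1 zero(s) − 2 pole(s) → -20 dB/decade.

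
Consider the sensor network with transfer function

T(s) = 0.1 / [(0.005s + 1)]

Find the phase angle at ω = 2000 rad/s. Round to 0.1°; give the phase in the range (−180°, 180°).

At ω = 2000 rad/s:
pole (1 + j2000·0.005) = 1 + j10 → |·| ≈ 10.05, ∠ ≈ 84.29°
∠T = (0°) − (84.29°) = -84.29°

-84.3°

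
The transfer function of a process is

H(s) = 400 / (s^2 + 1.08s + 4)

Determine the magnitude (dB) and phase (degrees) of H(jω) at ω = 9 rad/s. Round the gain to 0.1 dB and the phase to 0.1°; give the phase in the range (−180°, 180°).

At s = jω = j9:
quadratic: (j9)² + 1.08·j9 + 4 = -77 + j9.72 → |·| ≈ 77.611, ∠ ≈ 172.81°
|H| = 400 / 77.611 ≈ 5.1539
Gain = 20 log₁₀(5.1539) ≈ 14.24 dB
∠H = 0.00° − 172.81° = -172.81°

14.2 dB, -172.8°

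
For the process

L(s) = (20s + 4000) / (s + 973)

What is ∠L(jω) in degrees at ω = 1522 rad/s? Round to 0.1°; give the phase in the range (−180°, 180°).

25.1°

Substitute s = j1522:
Numerator: 20(j1522) + 4000 = 4000 + j30440
Denominator: (j1522) + 973 = 973 + j1522
|N| = √(4000² + 30440²) ≈ 30702, ∠N ≈ 82.51°
|D| = √(973² + 1522²) ≈ 1806.4, ∠D ≈ 57.41°
∠L = 82.51° − 57.41° = 25.10°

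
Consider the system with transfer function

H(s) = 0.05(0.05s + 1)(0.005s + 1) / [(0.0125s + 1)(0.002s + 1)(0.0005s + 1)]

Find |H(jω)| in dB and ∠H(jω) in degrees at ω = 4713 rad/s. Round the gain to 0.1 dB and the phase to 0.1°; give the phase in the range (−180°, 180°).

At ω = 4713 rad/s:
zero (1 + j4713·0.05) = 1 + j235.65 → |·| ≈ 235.65, ∠ ≈ 89.76°
zero (1 + j4713·0.005) = 1 + j23.565 → |·| ≈ 23.586, ∠ ≈ 87.57°
pole (1 + j4713·0.0125) = 1 + j58.9125 → |·| ≈ 58.921, ∠ ≈ 89.03°
pole (1 + j4713·0.002) = 1 + j9.426 → |·| ≈ 9.4789, ∠ ≈ 83.94°
pole (1 + j4713·0.0005) = 1 + j2.3565 → |·| ≈ 2.5599, ∠ ≈ 67.01°
|H| = 0.05 · 235.65 · 23.586 / (58.921 · 9.4789 · 2.5599) ≈ 0.19438
Gain = 20 log₁₀(0.19438) ≈ -14.23 dB
∠H = (89.76° + 87.57°) − (89.03° + 83.94° + 67.01°) = -62.65°

-14.2 dB, -62.7°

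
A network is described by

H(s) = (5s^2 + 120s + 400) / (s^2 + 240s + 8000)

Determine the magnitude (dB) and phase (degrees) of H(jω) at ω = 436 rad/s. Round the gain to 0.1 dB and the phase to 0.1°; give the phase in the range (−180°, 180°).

13.1 dB, 26.7°

Substitute s = j436:
Numerator: 5(j436)^2 + 120(j436) + 400 = -950080 + j52320
Denominator: (j436)^2 + 240(j436) + 8000 = -182096 + j104640
|N| = √(950080² + 52320²) ≈ 9.5152e+05, ∠N ≈ 176.85°
|D| = √(182096² + 104640²) ≈ 2.1002e+05, ∠D ≈ 150.12°
|H| = 9.5152e+05 / 2.1002e+05 ≈ 4.5306
Gain = 20 log₁₀(4.5306) ≈ 13.12 dB
∠H = 176.85° − 150.12° = 26.73°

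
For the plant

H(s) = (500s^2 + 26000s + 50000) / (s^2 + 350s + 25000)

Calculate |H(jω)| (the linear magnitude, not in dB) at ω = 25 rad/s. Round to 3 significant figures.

Substitute s = j25:
Numerator: 500(j25)^2 + 26000(j25) + 50000 = -262500 + j650000
Denominator: (j25)^2 + 350(j25) + 25000 = 24375 + j8750
|N| = √(262500² + 650000²) ≈ 7.01e+05, ∠N ≈ 111.99°
|D| = √(24375² + 8750²) ≈ 25898, ∠D ≈ 19.75°
|H| = 7.01e+05 / 25898 ≈ 27.068

27.1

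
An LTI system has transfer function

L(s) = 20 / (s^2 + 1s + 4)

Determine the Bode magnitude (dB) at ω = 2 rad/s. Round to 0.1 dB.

20.0 dB

At s = jω = j2:
quadratic: (j2)² + 1·j2 + 4 = 0 + j2 → |·| ≈ 2, ∠ ≈ 90.00°
|L| = 20 / 2 ≈ 10
Gain = 20 log₁₀(10) ≈ 20.00 dB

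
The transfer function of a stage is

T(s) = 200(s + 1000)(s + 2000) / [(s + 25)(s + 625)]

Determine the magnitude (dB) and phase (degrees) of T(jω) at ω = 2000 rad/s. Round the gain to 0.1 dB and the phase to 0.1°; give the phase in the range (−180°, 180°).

49.6 dB, -53.5°

At s = jω = j2000:
zero (s+1000): 1000 + j2000 → |·| = √(1000²+2000²) = √5000000 ≈ 2236.1, ∠ = arctan(2000/1000) ≈ 63.43°
zero (s+2000): 2000 + j2000 → |·| = √(2000²+2000²) = √8000000 ≈ 2828.4, ∠ = arctan(2000/2000) ≈ 45.00°
pole (s+25): 25 + j2000 → |·| = √(25²+2000²) = √4000625 ≈ 2000.2, ∠ = arctan(2000/25) ≈ 89.28°
pole (s+625): 625 + j2000 → |·| = √(625²+2000²) = √4390625 ≈ 2095.4, ∠ = arctan(2000/625) ≈ 72.65°
|T| = 200 · 6.3246e+06 / 4.1912e+06 ≈ 301.8
Gain = 20 log₁₀(301.8) ≈ 49.59 dB
∠T = 108.43° − 161.93° = -53.50°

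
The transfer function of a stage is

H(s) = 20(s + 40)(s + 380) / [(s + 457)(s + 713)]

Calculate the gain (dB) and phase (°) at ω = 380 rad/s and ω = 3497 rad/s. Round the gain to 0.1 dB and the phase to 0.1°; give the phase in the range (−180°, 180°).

ω = 380: 18.6 dB, 61.2°; ω = 3497: 25.8 dB, 12.1°

At s = jω = j380:
zero (s+40): 40 + j380 → |·| = √(40²+380²) = √146000 ≈ 382.1, ∠ = arctan(380/40) ≈ 83.99°
zero (s+380): 380 + j380 → |·| = √(380²+380²) = √288800 ≈ 537.4, ∠ = arctan(380/380) ≈ 45.00°
pole (s+457): 457 + j380 → |·| = √(457²+380²) = √353249 ≈ 594.35, ∠ = arctan(380/457) ≈ 39.74°
pole (s+713): 713 + j380 → |·| = √(713²+380²) = √652769 ≈ 807.94, ∠ = arctan(380/713) ≈ 28.06°
|H| = 20 · 2.0534e+05 / 4.802e+05 ≈ 8.5523
Gain = 20 log₁₀(8.5523) ≈ 18.64 dB
∠H = 128.99° − 67.80° = 61.19°

At s = jω = j3497:
zero (s+40): 40 + j3497 → |·| = √(40²+3497²) = √12230609 ≈ 3497.2, ∠ = arctan(3497/40) ≈ 89.34°
zero (s+380): 380 + j3497 → |·| = √(380²+3497²) = √12373409 ≈ 3517.6, ∠ = arctan(3497/380) ≈ 83.80°
pole (s+457): 457 + j3497 → |·| = √(457²+3497²) = √12437858 ≈ 3526.7, ∠ = arctan(3497/457) ≈ 82.55°
pole (s+713): 713 + j3497 → |·| = √(713²+3497²) = √12737378 ≈ 3568.9, ∠ = arctan(3497/713) ≈ 78.48°
|H| = 20 · 1.2302e+07 / 1.2586e+07 ≈ 19.549
Gain = 20 log₁₀(19.549) ≈ 25.82 dB
∠H = 173.14° − 161.03° = 12.11°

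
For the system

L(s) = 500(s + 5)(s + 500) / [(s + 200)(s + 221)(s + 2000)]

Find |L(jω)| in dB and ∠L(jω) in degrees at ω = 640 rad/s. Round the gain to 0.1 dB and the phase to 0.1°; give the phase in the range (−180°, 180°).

At s = jω = j640:
zero (s+5): 5 + j640 → |·| = √(5²+640²) = √409625 ≈ 640.02, ∠ = arctan(640/5) ≈ 89.55°
zero (s+500): 500 + j640 → |·| = √(500²+640²) = √659600 ≈ 812.16, ∠ = arctan(640/500) ≈ 52.00°
pole (s+200): 200 + j640 → |·| = √(200²+640²) = √449600 ≈ 670.52, ∠ = arctan(640/200) ≈ 72.65°
pole (s+221): 221 + j640 → |·| = √(221²+640²) = √458441 ≈ 677.08, ∠ = arctan(640/221) ≈ 70.95°
pole (s+2000): 2000 + j640 → |·| = √(2000²+640²) = √4409600 ≈ 2099.9, ∠ = arctan(640/2000) ≈ 17.74°
|L| = 500 · 5.198e+05 / 9.5335e+08 ≈ 0.27262
Gain = 20 log₁₀(0.27262) ≈ -11.29 dB
∠L = 141.55° − 161.34° = -19.79°

-11.3 dB, -19.8°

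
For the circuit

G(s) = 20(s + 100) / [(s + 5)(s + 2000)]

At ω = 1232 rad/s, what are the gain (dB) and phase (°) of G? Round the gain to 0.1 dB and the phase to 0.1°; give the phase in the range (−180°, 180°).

At s = jω = j1232:
zero (s+100): 100 + j1232 → |·| = √(100²+1232²) = √1527824 ≈ 1236.1, ∠ = arctan(1232/100) ≈ 85.36°
pole (s+5): 5 + j1232 → |·| = √(5²+1232²) = √1517849 ≈ 1232, ∠ = arctan(1232/5) ≈ 89.77°
pole (s+2000): 2000 + j1232 → |·| = √(2000²+1232²) = √5517824 ≈ 2349, ∠ = arctan(1232/2000) ≈ 31.63°
|G| = 20 · 1236.1 / 2.894e+06 ≈ 0.0085425
Gain = 20 log₁₀(0.0085425) ≈ -41.37 dB
∠G = 85.36° − 121.40° = -36.04°

-41.4 dB, -36.0°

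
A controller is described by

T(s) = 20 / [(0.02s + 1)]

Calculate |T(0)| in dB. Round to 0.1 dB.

T(0) = 20 · 1 / 1 = 20
20 log₁₀(20) ≈ 26.02 dB

26.0 dB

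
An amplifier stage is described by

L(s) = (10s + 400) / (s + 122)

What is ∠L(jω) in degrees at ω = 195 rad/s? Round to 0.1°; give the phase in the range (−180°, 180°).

Substitute s = j195:
Numerator: 10(j195) + 400 = 400 + j1950
Denominator: (j195) + 122 = 122 + j195
|N| = √(400² + 1950²) ≈ 1990.6, ∠N ≈ 78.41°
|D| = √(122² + 195²) ≈ 230.02, ∠D ≈ 57.97°
∠L = 78.41° − 57.97° = 20.44°

20.4°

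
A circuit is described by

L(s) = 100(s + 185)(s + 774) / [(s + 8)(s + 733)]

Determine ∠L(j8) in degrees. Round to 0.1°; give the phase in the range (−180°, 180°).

-42.6°

At s = jω = j8:
zero (s+185): 185 + j8 → |·| = √(185²+8²) = √34289 ≈ 185.17, ∠ = arctan(8/185) ≈ 2.48°
zero (s+774): 774 + j8 → |·| = √(774²+8²) = √599140 ≈ 774.04, ∠ = arctan(8/774) ≈ 0.59°
pole (s+8): 8 + j8 → |·| = √(8²+8²) = √128 ≈ 11.314, ∠ = arctan(8/8) ≈ 45.00°
pole (s+733): 733 + j8 → |·| = √(733²+8²) = √537353 ≈ 733.04, ∠ = arctan(8/733) ≈ 0.63°
∠L = 3.07° − 45.63° = -42.56°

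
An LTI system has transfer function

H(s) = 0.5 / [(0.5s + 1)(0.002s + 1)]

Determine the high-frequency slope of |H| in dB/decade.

Each pole contributes −20 dB/decade at high frequency; each zero contributes +20 dB/decade.
Net: 0 zero(s) − 2 pole(s) → -40 dB/decade.

-40 dB/decade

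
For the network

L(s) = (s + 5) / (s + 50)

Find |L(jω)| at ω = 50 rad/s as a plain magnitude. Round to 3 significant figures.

At s = jω = j50:
zero (s+5): 5 + j50 → |·| = √(5²+50²) = √2525 ≈ 50.249, ∠ = arctan(50/5) ≈ 84.29°
pole (s+50): 50 + j50 → |·| = √(50²+50²) = √5000 ≈ 70.711, ∠ = arctan(50/50) ≈ 45.00°
|L| = 1 · 50.249 / 70.711 ≈ 0.71062

0.711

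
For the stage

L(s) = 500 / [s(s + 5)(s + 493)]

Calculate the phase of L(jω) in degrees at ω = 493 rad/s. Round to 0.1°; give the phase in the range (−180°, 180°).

135.6°

At s = jω = j493:
pole (s+5): 5 + j493 → |·| = √(5²+493²) = √243074 ≈ 493.03, ∠ = arctan(493/5) ≈ 89.42°
pole (s+493): 493 + j493 → |·| = √(493²+493²) = √486098 ≈ 697.21, ∠ = arctan(493/493) ≈ 45.00°
pole at origin: |s| = 493, ∠ = 90.00° (in denominator)
∠L = 0.00° − 224.42° = -224.42° ≡ 135.58° (principal value)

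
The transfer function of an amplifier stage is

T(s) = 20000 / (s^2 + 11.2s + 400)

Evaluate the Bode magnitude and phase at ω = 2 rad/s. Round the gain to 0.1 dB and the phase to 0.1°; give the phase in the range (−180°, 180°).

At s = jω = j2:
quadratic: (j2)² + 11.2·j2 + 400 = 396 + j22.4 → |·| ≈ 396.63, ∠ ≈ 3.24°
|T| = 20000 / 396.63 ≈ 50.425
Gain = 20 log₁₀(50.425) ≈ 34.05 dB
∠T = 0.00° − 3.24° = -3.24°

34.1 dB, -3.2°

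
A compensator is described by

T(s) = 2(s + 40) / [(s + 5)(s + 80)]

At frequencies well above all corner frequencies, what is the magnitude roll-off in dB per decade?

-20 dB/decade

Each pole contributes −20 dB/decade at high frequency; each zero contributes +20 dB/decade.
Net: 1 zero(s) − 2 pole(s) → -20 dB/decade.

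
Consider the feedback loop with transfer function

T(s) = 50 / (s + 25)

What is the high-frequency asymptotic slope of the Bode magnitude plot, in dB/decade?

-20 dB/decade

Each pole contributes −20 dB/decade at high frequency; each zero contributes +20 dB/decade.
Net: 0 zero(s) − 1 pole(s) → -20 dB/decade.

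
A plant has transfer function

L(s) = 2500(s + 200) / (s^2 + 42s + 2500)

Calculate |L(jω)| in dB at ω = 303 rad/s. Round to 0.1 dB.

At s = jω = j303:
zero (s+200): 200 + j303 → |·| = √(200²+303²) = √131809 ≈ 363.06, ∠ = arctan(303/200) ≈ 56.57°
quadratic: (j303)² + 42·j303 + 2500 = -89309 + j12726 → |·| ≈ 90211, ∠ ≈ 171.89°
|L| = 2500 · 363.06 / 90211 ≈ 10.061
Gain = 20 log₁₀(10.061) ≈ 20.05 dB

20.1 dB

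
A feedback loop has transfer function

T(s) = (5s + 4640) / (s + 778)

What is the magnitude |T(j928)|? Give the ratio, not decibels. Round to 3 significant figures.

5.42

Substitute s = j928:
Numerator: 5(j928) + 4640 = 4640 + j4640
Denominator: (j928) + 778 = 778 + j928
|N| = √(4640² + 4640²) ≈ 6562, ∠N ≈ 45.00°
|D| = √(778² + 928²) ≈ 1211, ∠D ≈ 50.02°
|T| = 6562 / 1211 ≈ 5.4187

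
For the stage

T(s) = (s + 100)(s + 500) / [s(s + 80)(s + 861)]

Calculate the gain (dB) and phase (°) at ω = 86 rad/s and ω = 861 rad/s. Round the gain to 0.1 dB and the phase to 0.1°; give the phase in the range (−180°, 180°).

ω = 86: -42.3 dB, -92.3°; ω = 861: -60.4 dB, -76.5°

At s = jω = j86:
zero (s+100): 100 + j86 → |·| = √(100²+86²) = √17396 ≈ 131.89, ∠ = arctan(86/100) ≈ 40.70°
zero (s+500): 500 + j86 → |·| = √(500²+86²) = √257396 ≈ 507.34, ∠ = arctan(86/500) ≈ 9.76°
pole (s+80): 80 + j86 → |·| = √(80²+86²) = √13796 ≈ 117.46, ∠ = arctan(86/80) ≈ 47.07°
pole (s+861): 861 + j86 → |·| = √(861²+86²) = √748717 ≈ 865.28, ∠ = arctan(86/861) ≈ 5.70°
pole at origin: |s| = 86, ∠ = 90.00° (in denominator)
|T| = 1 · 66913 / 8.7407e+06 ≈ 0.0076553
Gain = 20 log₁₀(0.0076553) ≈ -42.32 dB
∠T = 50.46° − 142.77° = -92.31°

At s = jω = j861:
zero (s+100): 100 + j861 → |·| = √(100²+861²) = √751321 ≈ 866.79, ∠ = arctan(861/100) ≈ 83.38°
zero (s+500): 500 + j861 → |·| = √(500²+861²) = √991321 ≈ 995.65, ∠ = arctan(861/500) ≈ 59.86°
pole (s+80): 80 + j861 → |·| = √(80²+861²) = √747721 ≈ 864.71, ∠ = arctan(861/80) ≈ 84.69°
pole (s+861): 861 + j861 → |·| = √(861²+861²) = √1482642 ≈ 1217.6, ∠ = arctan(861/861) ≈ 45.00°
pole at origin: |s| = 861, ∠ = 90.00° (in denominator)
|T| = 1 · 8.6302e+05 / 9.0652e+08 ≈ 0.00095201
Gain = 20 log₁₀(0.00095201) ≈ -60.43 dB
∠T = 143.24° − 219.69° = -76.45°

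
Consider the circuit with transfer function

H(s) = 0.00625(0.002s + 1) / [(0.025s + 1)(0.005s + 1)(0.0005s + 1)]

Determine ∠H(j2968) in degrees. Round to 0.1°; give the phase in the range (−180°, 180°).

-151.0°

At ω = 2968 rad/s:
zero (1 + j2968·0.002) = 1 + j5.936 → |·| ≈ 6.0196, ∠ ≈ 80.44°
pole (1 + j2968·0.025) = 1 + j74.2 → |·| ≈ 74.207, ∠ ≈ 89.23°
pole (1 + j2968·0.005) = 1 + j14.84 → |·| ≈ 14.874, ∠ ≈ 86.14°
pole (1 + j2968·0.0005) = 1 + j1.484 → |·| ≈ 1.7895, ∠ ≈ 56.03°
∠H = (80.44°) − (89.23° + 86.14° + 56.03°) = -150.96°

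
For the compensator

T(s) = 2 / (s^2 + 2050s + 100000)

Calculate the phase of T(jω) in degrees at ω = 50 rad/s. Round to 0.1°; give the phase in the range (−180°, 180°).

-46.4°

Substitute s = j50:
Numerator: 2 = 2 + j0
Denominator: (j50)^2 + 2050(j50) + 100000 = 97500 + j102500
|N| = √(2² + 0²) ≈ 2, ∠N ≈ 0.00°
|D| = √(97500² + 102500²) ≈ 1.4147e+05, ∠D ≈ 46.43°
∠T = 0.00° − 46.43° = -46.43°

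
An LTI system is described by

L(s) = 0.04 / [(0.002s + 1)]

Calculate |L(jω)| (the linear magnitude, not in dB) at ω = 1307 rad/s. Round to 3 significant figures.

At ω = 1307 rad/s:
pole (1 + j1307·0.002) = 1 + j2.614 → |·| ≈ 2.7987, ∠ ≈ 69.07°
|L| = 0.04 · 1 / (2.7987) ≈ 0.014292

0.0143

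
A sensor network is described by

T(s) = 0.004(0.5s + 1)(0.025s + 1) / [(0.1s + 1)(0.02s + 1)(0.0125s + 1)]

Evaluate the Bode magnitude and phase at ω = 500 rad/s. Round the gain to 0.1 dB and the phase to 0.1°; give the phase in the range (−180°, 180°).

At ω = 500 rad/s:
zero (1 + j500·0.5) = 1 + j250 → |·| ≈ 250, ∠ ≈ 89.77°
zero (1 + j500·0.025) = 1 + j12.5 → |·| ≈ 12.54, ∠ ≈ 85.43°
pole (1 + j500·0.1) = 1 + j50 → |·| ≈ 50.01, ∠ ≈ 88.85°
pole (1 + j500·0.02) = 1 + j10 → |·| ≈ 10.05, ∠ ≈ 84.29°
pole (1 + j500·0.0125) = 1 + j6.25 → |·| ≈ 6.3295, ∠ ≈ 80.91°
|T| = 0.004 · 250 · 12.54 / (50.01 · 10.05 · 6.3295) ≈ 0.0039419
Gain = 20 log₁₀(0.0039419) ≈ -48.09 dB
∠T = (89.77° + 85.43°) − (88.85° + 84.29° + 80.91°) = -78.85°

-48.1 dB, -78.9°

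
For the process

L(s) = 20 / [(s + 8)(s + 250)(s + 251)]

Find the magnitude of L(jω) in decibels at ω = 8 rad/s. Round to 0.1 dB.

-91.0 dB

At s = jω = j8:
pole (s+8): 8 + j8 → |·| = √(8²+8²) = √128 ≈ 11.314, ∠ = arctan(8/8) ≈ 45.00°
pole (s+250): 250 + j8 → |·| = √(250²+8²) = √62564 ≈ 250.13, ∠ = arctan(8/250) ≈ 1.83°
pole (s+251): 251 + j8 → |·| = √(251²+8²) = √63065 ≈ 251.13, ∠ = arctan(8/251) ≈ 1.83°
|L| = 20 / 7.1069e+05 ≈ 2.8142e-05
Gain = 20 log₁₀(2.8142e-05) ≈ -91.01 dB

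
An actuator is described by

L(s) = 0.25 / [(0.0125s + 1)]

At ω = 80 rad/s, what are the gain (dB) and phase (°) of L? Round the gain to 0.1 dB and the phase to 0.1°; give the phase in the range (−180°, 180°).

At ω = 80 rad/s:
pole (1 + j80·0.0125) = 1 + j1 → |·| ≈ 1.4142, ∠ ≈ 45.00°
|L| = 0.25 · 1 / (1.4142) ≈ 0.17678
Gain = 20 log₁₀(0.17678) ≈ -15.05 dB
∠L = (0°) − (45.00°) = -45.00°

-15.1 dB, -45.0°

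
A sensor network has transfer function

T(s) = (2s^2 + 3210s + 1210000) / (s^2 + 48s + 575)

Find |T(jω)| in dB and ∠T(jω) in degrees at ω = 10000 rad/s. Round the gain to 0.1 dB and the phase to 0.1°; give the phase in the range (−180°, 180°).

Substitute s = j10000:
Numerator: 2(j10000)^2 + 3210(j10000) + 1210000 = -198790000 + j32100000
Denominator: (j10000)^2 + 48(j10000) + 575 = -99999425 + j480000
|N| = √(198790000² + 32100000²) ≈ 2.0137e+08, ∠N ≈ 170.83°
|D| = √(99999425² + 480000²) ≈ 1e+08, ∠D ≈ 179.72°
|T| = 2.0137e+08 / 1e+08 ≈ 2.0137
Gain = 20 log₁₀(2.0137) ≈ 6.08 dB
∠T = 170.83° − 179.72° = -8.89°

6.1 dB, -8.9°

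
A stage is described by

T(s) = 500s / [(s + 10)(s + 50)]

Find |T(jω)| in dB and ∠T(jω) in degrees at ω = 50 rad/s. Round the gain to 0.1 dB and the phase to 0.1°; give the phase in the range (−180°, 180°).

16.8 dB, -33.7°

At s = jω = j50:
zero at origin: s = j50 → |·| = 50, ∠ = 90.00°
pole (s+10): 10 + j50 → |·| = √(10²+50²) = √2600 ≈ 50.99, ∠ = arctan(50/10) ≈ 78.69°
pole (s+50): 50 + j50 → |·| = √(50²+50²) = √5000 ≈ 70.711, ∠ = arctan(50/50) ≈ 45.00°
|T| = 500 · 50 / 3605.6 ≈ 6.9337
Gain = 20 log₁₀(6.9337) ≈ 16.82 dB
∠T = 90.00° − 123.69° = -33.69°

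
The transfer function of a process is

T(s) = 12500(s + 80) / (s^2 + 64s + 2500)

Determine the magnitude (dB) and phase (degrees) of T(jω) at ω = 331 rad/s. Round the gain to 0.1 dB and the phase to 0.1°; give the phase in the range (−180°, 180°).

At s = jω = j331:
zero (s+80): 80 + j331 → |·| = √(80²+331²) = √115961 ≈ 340.53, ∠ = arctan(331/80) ≈ 76.41°
quadratic: (j331)² + 64·j331 + 2500 = -107061 + j21184 → |·| ≈ 1.0914e+05, ∠ ≈ 168.81°
|T| = 12500 · 340.53 / 1.0914e+05 ≈ 39.002
Gain = 20 log₁₀(39.002) ≈ 31.82 dB
∠T = 76.41° − 168.81° = -92.40°

31.8 dB, -92.4°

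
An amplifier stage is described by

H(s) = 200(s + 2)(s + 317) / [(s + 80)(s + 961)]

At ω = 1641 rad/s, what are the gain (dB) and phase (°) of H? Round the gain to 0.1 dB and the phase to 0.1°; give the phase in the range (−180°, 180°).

44.9 dB, 22.1°

At s = jω = j1641:
zero (s+2): 2 + j1641 → |·| = √(2²+1641²) = √2692885 ≈ 1641, ∠ = arctan(1641/2) ≈ 89.93°
zero (s+317): 317 + j1641 → |·| = √(317²+1641²) = √2793370 ≈ 1671.3, ∠ = arctan(1641/317) ≈ 79.07°
pole (s+80): 80 + j1641 → |·| = √(80²+1641²) = √2699281 ≈ 1642.9, ∠ = arctan(1641/80) ≈ 87.21°
pole (s+961): 961 + j1641 → |·| = √(961²+1641²) = √3616402 ≈ 1901.7, ∠ = arctan(1641/961) ≈ 59.65°
|H| = 200 · 2.7426e+06 / 3.1243e+06 ≈ 175.57
Gain = 20 log₁₀(175.57) ≈ 44.89 dB
∠H = 169.00° − 146.86° = 22.14°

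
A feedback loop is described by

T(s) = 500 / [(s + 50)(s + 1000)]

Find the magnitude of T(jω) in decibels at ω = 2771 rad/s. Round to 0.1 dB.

At s = jω = j2771:
pole (s+50): 50 + j2771 → |·| = √(50²+2771²) = √7680941 ≈ 2771.5, ∠ = arctan(2771/50) ≈ 88.97°
pole (s+1000): 1000 + j2771 → |·| = √(1000²+2771²) = √8678441 ≈ 2945.9, ∠ = arctan(2771/1000) ≈ 70.16°
|T| = 500 / 8.1646e+06 ≈ 6.124e-05
Gain = 20 log₁₀(6.124e-05) ≈ -84.26 dB

-84.3 dB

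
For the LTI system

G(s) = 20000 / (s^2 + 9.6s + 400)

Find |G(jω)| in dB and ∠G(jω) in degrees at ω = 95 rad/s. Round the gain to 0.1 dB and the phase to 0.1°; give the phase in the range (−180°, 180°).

At s = jω = j95:
quadratic: (j95)² + 9.6·j95 + 400 = -8625 + j912 → |·| ≈ 8673.1, ∠ ≈ 173.96°
|G| = 20000 / 8673.1 ≈ 2.306
Gain = 20 log₁₀(2.306) ≈ 7.26 dB
∠G = 0.00° − 173.96° = -173.96°

7.3 dB, -174.0°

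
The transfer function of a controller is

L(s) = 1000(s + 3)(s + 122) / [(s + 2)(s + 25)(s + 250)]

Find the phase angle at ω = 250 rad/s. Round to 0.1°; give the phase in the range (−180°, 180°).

At s = jω = j250:
zero (s+3): 3 + j250 → |·| = √(3²+250²) = √62509 ≈ 250.02, ∠ = arctan(250/3) ≈ 89.31°
zero (s+122): 122 + j250 → |·| = √(122²+250²) = √77384 ≈ 278.18, ∠ = arctan(250/122) ≈ 63.99°
pole (s+2): 2 + j250 → |·| = √(2²+250²) = √62504 ≈ 250.01, ∠ = arctan(250/2) ≈ 89.54°
pole (s+25): 25 + j250 → |·| = √(25²+250²) = √63125 ≈ 251.25, ∠ = arctan(250/25) ≈ 84.29°
pole (s+250): 250 + j250 → |·| = √(250²+250²) = √125000 ≈ 353.55, ∠ = arctan(250/250) ≈ 45.00°
∠L = 153.30° − 218.83° = -65.53°

-65.5°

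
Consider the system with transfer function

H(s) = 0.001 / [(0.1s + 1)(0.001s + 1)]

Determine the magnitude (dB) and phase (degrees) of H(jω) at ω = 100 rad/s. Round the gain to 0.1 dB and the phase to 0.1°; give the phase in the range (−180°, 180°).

At ω = 100 rad/s:
pole (1 + j100·0.1) = 1 + j10 → |·| ≈ 10.05, ∠ ≈ 84.29°
pole (1 + j100·0.001) = 1 + j0.1 → |·| ≈ 1.005, ∠ ≈ 5.71°
|H| = 0.001 · 1 / (10.05 · 1.005) ≈ 9.9007e-05
Gain = 20 log₁₀(9.9007e-05) ≈ -80.09 dB
∠H = (0°) − (84.29° + 5.71°) = -90.00°

-80.1 dB, -90.0°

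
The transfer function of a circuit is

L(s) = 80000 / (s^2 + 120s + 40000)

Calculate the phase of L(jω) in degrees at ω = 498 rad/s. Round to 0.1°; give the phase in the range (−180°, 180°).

At s = jω = j498:
quadratic: (j498)² + 120·j498 + 40000 = -208004 + j59760 → |·| ≈ 2.1642e+05, ∠ ≈ 163.97°
∠L = 0.00° − 163.97° = -163.97°

-164.0°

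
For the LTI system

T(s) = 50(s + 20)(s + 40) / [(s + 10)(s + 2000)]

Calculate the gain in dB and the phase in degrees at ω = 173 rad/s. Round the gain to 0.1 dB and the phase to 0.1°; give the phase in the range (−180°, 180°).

13.0 dB, 68.8°

At s = jω = j173:
zero (s+20): 20 + j173 → |·| = √(20²+173²) = √30329 ≈ 174.15, ∠ = arctan(173/20) ≈ 83.41°
zero (s+40): 40 + j173 → |·| = √(40²+173²) = √31529 ≈ 177.56, ∠ = arctan(173/40) ≈ 76.98°
pole (s+10): 10 + j173 → |·| = √(10²+173²) = √30029 ≈ 173.29, ∠ = arctan(173/10) ≈ 86.69°
pole (s+2000): 2000 + j173 → |·| = √(2000²+173²) = √4029929 ≈ 2007.5, ∠ = arctan(173/2000) ≈ 4.94°
|T| = 50 · 30922 / 3.4788e+05 ≈ 4.4443
Gain = 20 log₁₀(4.4443) ≈ 12.96 dB
∠T = 160.39° − 91.63° = 68.76°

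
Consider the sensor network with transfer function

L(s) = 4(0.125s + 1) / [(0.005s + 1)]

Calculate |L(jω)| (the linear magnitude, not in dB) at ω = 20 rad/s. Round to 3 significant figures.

At ω = 20 rad/s:
zero (1 + j20·0.125) = 1 + j2.5 → |·| ≈ 2.6926, ∠ ≈ 68.20°
pole (1 + j20·0.005) = 1 + j0.1 → |·| ≈ 1.005, ∠ ≈ 5.71°
|L| = 4 · 2.6926 / (1.005) ≈ 10.717

10.7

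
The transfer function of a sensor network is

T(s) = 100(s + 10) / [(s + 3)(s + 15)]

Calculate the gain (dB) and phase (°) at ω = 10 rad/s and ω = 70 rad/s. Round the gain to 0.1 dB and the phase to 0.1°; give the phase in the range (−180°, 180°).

ω = 10: 17.5 dB, -62.0°; ω = 70: 3.0 dB, -83.6°

At s = jω = j10:
zero (s+10): 10 + j10 → |·| = √(10²+10²) = √200 ≈ 14.142, ∠ = arctan(10/10) ≈ 45.00°
pole (s+3): 3 + j10 → |·| = √(3²+10²) = √109 ≈ 10.44, ∠ = arctan(10/3) ≈ 73.30°
pole (s+15): 15 + j10 → |·| = √(15²+10²) = √325 ≈ 18.028, ∠ = arctan(10/15) ≈ 33.69°
|T| = 100 · 14.142 / 188.21 ≈ 7.5139
Gain = 20 log₁₀(7.5139) ≈ 17.52 dB
∠T = 45.00° − 106.99° = -61.99°

At s = jω = j70:
zero (s+10): 10 + j70 → |·| = √(10²+70²) = √5000 ≈ 70.711, ∠ = arctan(70/10) ≈ 81.87°
pole (s+3): 3 + j70 → |·| = √(3²+70²) = √4909 ≈ 70.064, ∠ = arctan(70/3) ≈ 87.55°
pole (s+15): 15 + j70 → |·| = √(15²+70²) = √5125 ≈ 71.589, ∠ = arctan(70/15) ≈ 77.91°
|T| = 100 · 70.711 / 5015.8 ≈ 1.4098
Gain = 20 log₁₀(1.4098) ≈ 2.98 dB
∠T = 81.87° − 165.46° = -83.59°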